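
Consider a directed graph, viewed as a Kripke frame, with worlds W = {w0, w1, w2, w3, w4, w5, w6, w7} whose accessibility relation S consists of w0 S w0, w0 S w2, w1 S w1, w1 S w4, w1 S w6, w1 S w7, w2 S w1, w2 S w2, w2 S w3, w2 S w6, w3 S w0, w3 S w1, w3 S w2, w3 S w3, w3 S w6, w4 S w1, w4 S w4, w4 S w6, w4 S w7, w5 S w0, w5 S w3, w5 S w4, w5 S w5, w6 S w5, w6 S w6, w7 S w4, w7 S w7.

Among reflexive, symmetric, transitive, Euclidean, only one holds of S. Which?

reflexive

Reflexive: yes — every world is S-related to itself.
Symmetric: no — w0 S w2 but not w2 S w0.
Transitive: no — w0 S w2 and w2 S w1, but not w0 S w1.
Euclidean: no — w1 S w6 and w1 S w4, but not w6 S w4.
Only reflexive holds.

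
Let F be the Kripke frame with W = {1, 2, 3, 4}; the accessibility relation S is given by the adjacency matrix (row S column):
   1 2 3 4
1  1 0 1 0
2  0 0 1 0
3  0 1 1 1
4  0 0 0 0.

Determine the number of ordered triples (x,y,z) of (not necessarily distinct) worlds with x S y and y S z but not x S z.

Enumerating: (1,3,2), (1,3,4), (2,3,2), (2,3,4).

4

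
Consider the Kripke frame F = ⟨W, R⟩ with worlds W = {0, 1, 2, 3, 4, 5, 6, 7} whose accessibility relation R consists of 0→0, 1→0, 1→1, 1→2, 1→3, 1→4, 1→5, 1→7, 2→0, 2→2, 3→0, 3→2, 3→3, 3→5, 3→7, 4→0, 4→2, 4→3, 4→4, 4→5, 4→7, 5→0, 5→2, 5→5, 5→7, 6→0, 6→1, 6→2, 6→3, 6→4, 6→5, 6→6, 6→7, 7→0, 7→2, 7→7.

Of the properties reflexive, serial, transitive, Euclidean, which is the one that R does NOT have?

Euclidean

Reflexive: yes — every world is R-related to itself.
Serial: yes — every world has a successor (e.g. 0 R 0).
Transitive: yes — every two-step R-path is closed by a direct edge.
Euclidean: no — 1 R 0 and 1 R 2, but not 0 R 2.
Only Euclidean fails.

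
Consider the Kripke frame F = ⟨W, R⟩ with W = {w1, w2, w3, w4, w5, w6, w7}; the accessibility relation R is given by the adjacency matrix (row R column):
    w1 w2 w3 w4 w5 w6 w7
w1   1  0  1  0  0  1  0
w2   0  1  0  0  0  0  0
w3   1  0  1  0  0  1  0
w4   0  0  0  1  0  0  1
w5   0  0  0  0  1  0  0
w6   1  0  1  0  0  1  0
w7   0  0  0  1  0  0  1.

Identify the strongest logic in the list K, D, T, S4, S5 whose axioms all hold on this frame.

Serial (axiom D): yes — every world has a successor (e.g. w1 R w1).
Reflexive (axiom T): yes — every world is R-related to itself.
Transitive (axiom 4): yes — every two-step R-path is closed by a direct edge.
Euclidean (axiom 5): yes — any two successors of a common world are R-related.
So F validates K, D, T, S4, S5. The strongest is S5.

S5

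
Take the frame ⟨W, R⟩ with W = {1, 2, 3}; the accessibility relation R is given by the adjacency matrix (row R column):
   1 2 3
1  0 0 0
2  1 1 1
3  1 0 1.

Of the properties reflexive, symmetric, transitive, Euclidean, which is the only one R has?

transitive

Reflexive: no — 1 is not related to itself.
Symmetric: no — 2 R 1 but not 1 R 2.
Transitive: yes — every two-step R-path is closed by a direct edge.
Euclidean: no — 2 R 1 and 2 R 3, but not 1 R 3.
Only transitive holds.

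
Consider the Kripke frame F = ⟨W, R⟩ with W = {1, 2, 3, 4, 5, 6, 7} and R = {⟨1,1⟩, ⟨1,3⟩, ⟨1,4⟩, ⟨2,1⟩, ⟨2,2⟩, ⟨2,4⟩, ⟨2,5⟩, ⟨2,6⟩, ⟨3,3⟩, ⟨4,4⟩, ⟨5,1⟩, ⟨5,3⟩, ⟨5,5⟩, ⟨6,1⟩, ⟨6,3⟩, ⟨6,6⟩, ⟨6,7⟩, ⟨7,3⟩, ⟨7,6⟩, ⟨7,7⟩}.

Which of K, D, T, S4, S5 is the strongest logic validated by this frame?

T

Serial (axiom D): yes — every world has a successor (e.g. 1 R 1).
Reflexive (axiom T): yes — every world is R-related to itself.
Transitive (axiom 4): no — 2 R 1 and 1 R 3, but not 2 R 3.
Euclidean (axiom 5): no — 1 R 3 and 1 R 4, but not 3 R 4.
So F validates K, D, T; S4 would additionally require R to be transitive. The strongest is T.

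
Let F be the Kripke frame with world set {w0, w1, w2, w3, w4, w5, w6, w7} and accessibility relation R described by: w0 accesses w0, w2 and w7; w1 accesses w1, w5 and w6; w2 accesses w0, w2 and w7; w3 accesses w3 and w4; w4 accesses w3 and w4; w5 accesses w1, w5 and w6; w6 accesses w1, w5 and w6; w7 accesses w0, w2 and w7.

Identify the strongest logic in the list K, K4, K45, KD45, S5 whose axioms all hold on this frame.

S5

Transitive (axiom 4): yes — every two-step R-path is closed by a direct edge.
Euclidean (axiom 5): yes — any two successors of a common world are R-related.
Serial (axiom D): yes — every world has a successor (e.g. w0 R w0).
Reflexive (axiom T): yes — every world is R-related to itself.
So F validates K, K4, K45, KD45, S5. The strongest is S5.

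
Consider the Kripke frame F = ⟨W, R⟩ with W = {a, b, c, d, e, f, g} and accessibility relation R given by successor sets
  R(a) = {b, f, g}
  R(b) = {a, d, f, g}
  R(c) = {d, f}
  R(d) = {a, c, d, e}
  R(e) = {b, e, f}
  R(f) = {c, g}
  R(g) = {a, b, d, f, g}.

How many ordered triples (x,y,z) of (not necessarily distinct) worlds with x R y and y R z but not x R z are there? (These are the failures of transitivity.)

Enumerating: (a,b,a), (a,b,d), (a,f,c), (a,g,a), (a,g,d), (b,a,b), (b,d,c), (b,d,e), (b,f,c), (b,g,b), (c,d,a), (c,d,c), … and 23 more.
Total: 35.

35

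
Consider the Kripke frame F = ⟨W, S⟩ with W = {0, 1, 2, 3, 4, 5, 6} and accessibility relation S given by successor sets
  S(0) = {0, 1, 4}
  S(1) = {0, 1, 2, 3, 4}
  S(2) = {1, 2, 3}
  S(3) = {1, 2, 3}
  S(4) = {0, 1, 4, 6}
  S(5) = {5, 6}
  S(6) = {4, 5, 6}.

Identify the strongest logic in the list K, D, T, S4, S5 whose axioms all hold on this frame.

T

Serial (axiom D): yes — every world has a successor (e.g. 0 S 0).
Reflexive (axiom T): yes — every world is S-related to itself.
Transitive (axiom 4): no — 0 S 1 and 1 S 2, but not 0 S 2.
Euclidean (axiom 5): no — 1 S 0 and 1 S 2, but not 0 S 2.
So F validates K, D, T; S4 would additionally require S to be transitive. The strongest is T.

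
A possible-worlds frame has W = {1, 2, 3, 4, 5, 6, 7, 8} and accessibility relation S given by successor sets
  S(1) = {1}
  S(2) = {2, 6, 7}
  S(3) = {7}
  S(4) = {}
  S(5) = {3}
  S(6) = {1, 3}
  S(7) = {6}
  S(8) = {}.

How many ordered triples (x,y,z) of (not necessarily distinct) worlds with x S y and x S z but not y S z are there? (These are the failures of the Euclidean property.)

Enumerating: (2,6,2), (2,6,6), (2,6,7), (2,7,2), (2,7,7), (3,7,7), (5,3,3), (6,1,3), (6,3,1), (6,3,3), (7,6,6).

11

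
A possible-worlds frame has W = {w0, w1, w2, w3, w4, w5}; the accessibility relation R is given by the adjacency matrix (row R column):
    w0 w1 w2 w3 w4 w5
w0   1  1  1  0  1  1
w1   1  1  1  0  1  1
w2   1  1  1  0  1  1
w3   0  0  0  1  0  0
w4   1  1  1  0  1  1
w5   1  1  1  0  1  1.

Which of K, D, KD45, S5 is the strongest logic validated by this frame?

Serial (axiom D): yes — every world has a successor (e.g. w0 R w0).
Transitive (axiom 4): yes — every two-step R-path is closed by a direct edge.
Euclidean (axiom 5): yes — any two successors of a common world are R-related.
Reflexive (axiom T): yes — every world is R-related to itself.
So F validates K, D, KD45, S5. The strongest is S5.

S5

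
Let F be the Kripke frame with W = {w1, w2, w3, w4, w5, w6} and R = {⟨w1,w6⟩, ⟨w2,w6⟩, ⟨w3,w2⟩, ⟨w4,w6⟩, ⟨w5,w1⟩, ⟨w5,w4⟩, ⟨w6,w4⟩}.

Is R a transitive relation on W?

Transitive: no — w1 R w6 and w6 R w4, but not w1 R w4.

No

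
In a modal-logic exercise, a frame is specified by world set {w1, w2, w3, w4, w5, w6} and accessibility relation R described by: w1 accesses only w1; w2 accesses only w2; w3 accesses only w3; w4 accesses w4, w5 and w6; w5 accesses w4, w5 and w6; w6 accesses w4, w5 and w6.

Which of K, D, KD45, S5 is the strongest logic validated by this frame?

S5

Serial (axiom D): yes — every world has a successor (e.g. w1 R w1).
Transitive (axiom 4): yes — every two-step R-path is closed by a direct edge.
Euclidean (axiom 5): yes — any two successors of a common world are R-related.
Reflexive (axiom T): yes — every world is R-related to itself.
So F validates K, D, KD45, S5. The strongest is S5.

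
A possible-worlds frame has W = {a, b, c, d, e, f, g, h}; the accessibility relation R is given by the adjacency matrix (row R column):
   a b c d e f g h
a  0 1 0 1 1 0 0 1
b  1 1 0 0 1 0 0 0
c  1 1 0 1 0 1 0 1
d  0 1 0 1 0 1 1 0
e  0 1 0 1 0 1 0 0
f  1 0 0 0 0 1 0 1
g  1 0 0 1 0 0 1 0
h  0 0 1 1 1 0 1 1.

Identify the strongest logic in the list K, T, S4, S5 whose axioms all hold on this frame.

K

Reflexive (axiom T): no — a is not related to itself.
Transitive (axiom 4): no — a R d and d R f, but not a R f.
Euclidean (axiom 5): no — a R b and a R d, but not b R d.
So F validates K; T would additionally require R to be reflexive. The strongest is K.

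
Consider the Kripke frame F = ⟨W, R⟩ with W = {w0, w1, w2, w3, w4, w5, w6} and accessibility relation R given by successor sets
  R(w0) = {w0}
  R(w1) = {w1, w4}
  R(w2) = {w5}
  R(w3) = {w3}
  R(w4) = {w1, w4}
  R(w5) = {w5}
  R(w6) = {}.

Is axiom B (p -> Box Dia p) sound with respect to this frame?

No

The schema B characterises exactly the symmetric frames.
Symmetric: no — w2 R w5 but not w5 R w2.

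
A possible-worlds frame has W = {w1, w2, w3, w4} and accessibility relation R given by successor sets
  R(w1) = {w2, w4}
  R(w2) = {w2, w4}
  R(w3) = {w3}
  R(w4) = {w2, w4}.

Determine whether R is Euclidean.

Yes

Euclidean: yes — any two successors of a common world are R-related.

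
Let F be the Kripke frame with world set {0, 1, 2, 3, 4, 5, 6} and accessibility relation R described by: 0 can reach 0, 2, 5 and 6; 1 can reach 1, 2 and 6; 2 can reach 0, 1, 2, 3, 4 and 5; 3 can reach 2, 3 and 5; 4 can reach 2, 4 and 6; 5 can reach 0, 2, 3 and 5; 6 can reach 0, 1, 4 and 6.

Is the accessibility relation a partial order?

No

Reflexive: yes — every world is R-related to itself.
Transitive: no — 0 R 2 and 2 R 1, but not 0 R 1.
Antisymmetric: no — 0 R 2 and 2 R 0 with 0 ≠ 2.
So R is not a partial order.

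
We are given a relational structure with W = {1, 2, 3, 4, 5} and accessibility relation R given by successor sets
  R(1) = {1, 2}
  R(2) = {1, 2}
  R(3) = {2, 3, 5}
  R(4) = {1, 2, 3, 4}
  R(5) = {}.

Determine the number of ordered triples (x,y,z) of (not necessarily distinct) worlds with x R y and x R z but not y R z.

11

Enumerating: (3,2,3), (3,2,5), (3,5,2), (3,5,3), (3,5,5), (4,1,3), (4,1,4), (4,2,3), (4,2,4), (4,3,1), (4,3,4).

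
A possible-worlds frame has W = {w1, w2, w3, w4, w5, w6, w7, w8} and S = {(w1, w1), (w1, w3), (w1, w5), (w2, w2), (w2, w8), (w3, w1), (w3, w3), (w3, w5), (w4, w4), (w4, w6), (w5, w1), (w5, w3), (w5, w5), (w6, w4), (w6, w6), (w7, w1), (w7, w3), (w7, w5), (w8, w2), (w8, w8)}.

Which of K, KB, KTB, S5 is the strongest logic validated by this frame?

Symmetric (axiom B): no — w7 S w1 but not w1 S w7.
Reflexive (axiom T): no — w7 is not related to itself.
Euclidean (axiom 5): yes — any two successors of a common world are S-related.
So F validates K; KB would additionally require S to be symmetric. The strongest is K.

K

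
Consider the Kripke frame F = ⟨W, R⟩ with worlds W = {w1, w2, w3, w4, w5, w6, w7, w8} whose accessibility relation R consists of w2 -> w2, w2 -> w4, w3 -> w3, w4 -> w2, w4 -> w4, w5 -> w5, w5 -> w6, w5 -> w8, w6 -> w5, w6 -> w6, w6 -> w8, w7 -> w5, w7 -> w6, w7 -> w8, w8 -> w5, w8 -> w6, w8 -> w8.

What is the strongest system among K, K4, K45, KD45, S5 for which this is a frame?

K45

Transitive (axiom 4): yes — every two-step R-path is closed by a direct edge.
Euclidean (axiom 5): yes — any two successors of a common world are R-related.
Serial (axiom D): no — w1 has no R-successor.
Reflexive (axiom T): no — w1 is not related to itself.
So F validates K, K4, K45; KD45 would additionally require R to be serial. The strongest is K45.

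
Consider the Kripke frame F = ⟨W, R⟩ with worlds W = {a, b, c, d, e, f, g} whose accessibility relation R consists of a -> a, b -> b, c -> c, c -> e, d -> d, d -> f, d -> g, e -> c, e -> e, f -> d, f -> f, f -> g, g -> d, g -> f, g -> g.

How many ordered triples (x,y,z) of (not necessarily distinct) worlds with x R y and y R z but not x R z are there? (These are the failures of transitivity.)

0

R is transitive; there are no such tuples.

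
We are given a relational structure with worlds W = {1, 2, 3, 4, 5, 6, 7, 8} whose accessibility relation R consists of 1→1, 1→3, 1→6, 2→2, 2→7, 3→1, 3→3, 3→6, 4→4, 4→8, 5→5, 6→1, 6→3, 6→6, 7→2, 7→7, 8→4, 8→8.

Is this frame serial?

Yes

Serial: yes — every world has a successor (e.g. 1 R 1).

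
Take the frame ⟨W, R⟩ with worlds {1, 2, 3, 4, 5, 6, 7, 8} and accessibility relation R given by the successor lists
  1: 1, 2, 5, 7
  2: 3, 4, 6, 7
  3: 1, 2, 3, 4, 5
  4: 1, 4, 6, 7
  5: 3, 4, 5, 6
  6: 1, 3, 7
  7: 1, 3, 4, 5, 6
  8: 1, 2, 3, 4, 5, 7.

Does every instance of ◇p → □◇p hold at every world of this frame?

By correspondence theory, 5 is valid on a frame iff R is Euclidean.
Euclidean: no — 1 R 2 and 1 R 5, but not 2 R 5.

No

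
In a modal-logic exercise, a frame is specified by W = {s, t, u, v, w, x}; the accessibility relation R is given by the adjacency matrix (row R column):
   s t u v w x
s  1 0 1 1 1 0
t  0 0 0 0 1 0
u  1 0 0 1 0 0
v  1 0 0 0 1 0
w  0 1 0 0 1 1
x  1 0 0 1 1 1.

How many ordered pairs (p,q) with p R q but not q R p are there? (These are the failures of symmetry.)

5

Enumerating: (s,w), (u,v), (v,w), (x,s), (x,v).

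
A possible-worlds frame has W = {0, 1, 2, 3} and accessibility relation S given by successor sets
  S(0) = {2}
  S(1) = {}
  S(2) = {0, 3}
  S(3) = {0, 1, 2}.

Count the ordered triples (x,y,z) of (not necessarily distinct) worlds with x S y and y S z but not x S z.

Enumerating: (0,2,0), (0,2,3), (2,0,2), (2,3,1), (2,3,2), (3,2,3).

6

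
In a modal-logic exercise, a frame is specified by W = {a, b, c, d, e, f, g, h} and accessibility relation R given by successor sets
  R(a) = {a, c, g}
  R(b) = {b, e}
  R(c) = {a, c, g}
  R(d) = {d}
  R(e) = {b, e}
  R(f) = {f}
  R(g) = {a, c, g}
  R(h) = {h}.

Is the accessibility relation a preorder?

Yes

Reflexive: yes — every world is R-related to itself.
Transitive: yes — every two-step R-path is closed by a direct edge.
So R is a preorder.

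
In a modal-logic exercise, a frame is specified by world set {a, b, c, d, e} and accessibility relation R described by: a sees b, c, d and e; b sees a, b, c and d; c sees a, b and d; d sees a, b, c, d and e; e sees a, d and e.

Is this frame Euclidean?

Euclidean: no — a R b and a R e, but not b R e.

No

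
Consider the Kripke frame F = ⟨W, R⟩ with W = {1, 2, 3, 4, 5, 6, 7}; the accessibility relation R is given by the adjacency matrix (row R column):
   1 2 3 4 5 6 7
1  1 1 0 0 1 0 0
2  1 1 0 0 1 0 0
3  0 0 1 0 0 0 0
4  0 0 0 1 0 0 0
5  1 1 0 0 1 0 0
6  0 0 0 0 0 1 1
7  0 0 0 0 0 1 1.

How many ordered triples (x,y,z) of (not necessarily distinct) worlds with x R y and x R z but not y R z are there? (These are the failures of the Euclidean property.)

R is Euclidean; there are no such tuples.

0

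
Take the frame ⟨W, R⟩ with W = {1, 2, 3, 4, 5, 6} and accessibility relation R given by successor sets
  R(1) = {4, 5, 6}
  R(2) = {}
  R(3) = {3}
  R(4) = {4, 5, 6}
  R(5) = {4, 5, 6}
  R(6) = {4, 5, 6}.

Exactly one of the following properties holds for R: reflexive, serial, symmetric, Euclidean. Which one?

Reflexive: no — 1 is not related to itself.
Serial: no — 2 has no R-successor.
Symmetric: no — 1 R 4 but not 4 R 1.
Euclidean: yes — any two successors of a common world are R-related.
Only Euclidean holds.

Euclidean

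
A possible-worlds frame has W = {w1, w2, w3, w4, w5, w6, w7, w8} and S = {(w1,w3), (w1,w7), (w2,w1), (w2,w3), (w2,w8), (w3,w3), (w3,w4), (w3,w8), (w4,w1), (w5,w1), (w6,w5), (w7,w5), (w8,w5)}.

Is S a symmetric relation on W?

No

Symmetric: no — w1 S w3 but not w3 S w1.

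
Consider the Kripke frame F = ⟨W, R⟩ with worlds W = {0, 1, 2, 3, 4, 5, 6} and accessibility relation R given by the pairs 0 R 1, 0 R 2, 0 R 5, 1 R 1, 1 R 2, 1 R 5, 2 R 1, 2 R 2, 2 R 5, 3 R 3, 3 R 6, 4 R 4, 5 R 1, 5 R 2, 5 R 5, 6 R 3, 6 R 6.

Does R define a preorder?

Reflexive: no — 0 is not related to itself.
Transitive: yes — every two-step R-path is closed by a direct edge.
So R is not a preorder.

No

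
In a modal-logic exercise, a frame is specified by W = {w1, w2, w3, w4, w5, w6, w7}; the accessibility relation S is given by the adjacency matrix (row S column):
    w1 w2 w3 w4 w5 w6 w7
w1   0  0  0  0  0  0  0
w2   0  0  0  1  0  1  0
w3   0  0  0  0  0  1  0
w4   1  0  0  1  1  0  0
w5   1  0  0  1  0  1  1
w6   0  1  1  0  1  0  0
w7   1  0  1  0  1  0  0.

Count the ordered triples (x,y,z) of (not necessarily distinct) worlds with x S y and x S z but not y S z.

Enumerating: (w2,w4,w6), (w2,w6,w4), (w2,w6,w6), (w3,w6,w6), (w4,w1,w1), (w4,w1,w4), (w4,w1,w5), (w4,w5,w5), (w5,w1,w1), (w5,w1,w4), (w5,w1,w6), (w5,w1,w7), … and 26 more.
Total: 38.

38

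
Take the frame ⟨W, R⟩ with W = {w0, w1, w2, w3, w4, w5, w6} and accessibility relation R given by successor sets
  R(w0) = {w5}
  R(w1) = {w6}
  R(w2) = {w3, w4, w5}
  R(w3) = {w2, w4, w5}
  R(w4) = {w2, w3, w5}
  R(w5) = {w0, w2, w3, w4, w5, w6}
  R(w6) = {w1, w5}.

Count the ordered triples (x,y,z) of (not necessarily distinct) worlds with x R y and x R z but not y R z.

Enumerating: (w1,w6,w6), (w2,w3,w3), (w2,w4,w4), (w3,w2,w2), (w3,w4,w4), (w4,w2,w2), (w4,w3,w3), (w5,w0,w0), (w5,w0,w2), (w5,w0,w3), (w5,w0,w4), (w5,w0,w6), … and 17 more.
Total: 29.

29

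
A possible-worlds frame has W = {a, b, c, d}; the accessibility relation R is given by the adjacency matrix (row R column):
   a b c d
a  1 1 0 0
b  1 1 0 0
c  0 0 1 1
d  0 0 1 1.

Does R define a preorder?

Yes

Reflexive: yes — every world is R-related to itself.
Transitive: yes — every two-step R-path is closed by a direct edge.
So R is a preorder.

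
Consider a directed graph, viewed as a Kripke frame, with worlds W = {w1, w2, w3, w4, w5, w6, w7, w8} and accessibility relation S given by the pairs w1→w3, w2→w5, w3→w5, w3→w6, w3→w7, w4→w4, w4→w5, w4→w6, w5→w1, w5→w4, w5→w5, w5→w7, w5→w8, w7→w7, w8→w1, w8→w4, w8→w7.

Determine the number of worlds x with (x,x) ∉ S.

Enumerating: w1, w2, w3, w6, w8.

5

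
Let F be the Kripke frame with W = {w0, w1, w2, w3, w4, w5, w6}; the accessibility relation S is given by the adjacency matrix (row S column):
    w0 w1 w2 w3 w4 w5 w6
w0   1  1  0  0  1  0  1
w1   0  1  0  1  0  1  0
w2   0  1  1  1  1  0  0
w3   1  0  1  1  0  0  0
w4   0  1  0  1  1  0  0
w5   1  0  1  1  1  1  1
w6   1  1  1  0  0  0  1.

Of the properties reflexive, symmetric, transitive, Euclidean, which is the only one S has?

Reflexive: yes — every world is S-related to itself.
Symmetric: no — w0 S w1 but not w1 S w0.
Transitive: no — w0 S w1 and w1 S w3, but not w0 S w3.
Euclidean: no — w0 S w1 and w0 S w4, but not w1 S w4.
Only reflexive holds.

reflexive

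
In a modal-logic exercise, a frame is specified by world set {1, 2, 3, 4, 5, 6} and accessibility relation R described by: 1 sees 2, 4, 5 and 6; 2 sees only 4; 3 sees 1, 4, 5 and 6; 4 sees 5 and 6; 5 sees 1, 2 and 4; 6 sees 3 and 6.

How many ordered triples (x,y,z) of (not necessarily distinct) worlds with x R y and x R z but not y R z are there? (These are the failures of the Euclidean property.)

Enumerating: (1,2,2), (1,2,5), (1,2,6), (1,4,2), (1,4,4), (1,5,5), (1,5,6), (1,6,2), (1,6,4), (1,6,5), (2,4,4), (3,1,1), … and 17 more.
Total: 29.

29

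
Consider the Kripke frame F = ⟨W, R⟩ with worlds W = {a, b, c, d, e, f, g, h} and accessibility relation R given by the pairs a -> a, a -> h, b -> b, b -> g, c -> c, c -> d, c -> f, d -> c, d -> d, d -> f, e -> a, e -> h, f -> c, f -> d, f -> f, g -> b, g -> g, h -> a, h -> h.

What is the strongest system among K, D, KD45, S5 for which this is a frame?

KD45

Serial (axiom D): yes — every world has a successor (e.g. a R a).
Transitive (axiom 4): yes — every two-step R-path is closed by a direct edge.
Euclidean (axiom 5): yes — any two successors of a common world are R-related.
Reflexive (axiom T): no — e is not related to itself.
So F validates K, D, KD45; S5 would additionally require R to be reflexive. The strongest is KD45.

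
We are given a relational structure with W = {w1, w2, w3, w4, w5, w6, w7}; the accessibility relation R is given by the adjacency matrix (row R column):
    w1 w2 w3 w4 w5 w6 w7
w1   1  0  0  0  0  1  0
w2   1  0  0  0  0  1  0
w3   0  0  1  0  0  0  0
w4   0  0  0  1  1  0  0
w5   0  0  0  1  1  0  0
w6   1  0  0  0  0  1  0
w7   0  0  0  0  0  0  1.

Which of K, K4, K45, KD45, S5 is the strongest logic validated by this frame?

Transitive (axiom 4): yes — every two-step R-path is closed by a direct edge.
Euclidean (axiom 5): yes — any two successors of a common world are R-related.
Serial (axiom D): yes — every world has a successor (e.g. w1 R w1).
Reflexive (axiom T): no — w2 is not related to itself.
So F validates K, K4, K45, KD45; S5 would additionally require R to be reflexive. The strongest is KD45.

KD45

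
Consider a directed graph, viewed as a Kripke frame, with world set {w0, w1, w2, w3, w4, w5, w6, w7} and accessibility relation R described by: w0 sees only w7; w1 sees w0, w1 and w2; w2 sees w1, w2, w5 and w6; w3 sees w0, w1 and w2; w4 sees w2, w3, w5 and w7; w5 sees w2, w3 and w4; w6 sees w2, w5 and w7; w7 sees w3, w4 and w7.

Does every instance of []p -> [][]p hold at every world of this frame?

No

By correspondence theory, 4 is valid on a frame iff R is transitive.
Transitive: no — w0 R w7 and w7 R w3, but not w0 R w3.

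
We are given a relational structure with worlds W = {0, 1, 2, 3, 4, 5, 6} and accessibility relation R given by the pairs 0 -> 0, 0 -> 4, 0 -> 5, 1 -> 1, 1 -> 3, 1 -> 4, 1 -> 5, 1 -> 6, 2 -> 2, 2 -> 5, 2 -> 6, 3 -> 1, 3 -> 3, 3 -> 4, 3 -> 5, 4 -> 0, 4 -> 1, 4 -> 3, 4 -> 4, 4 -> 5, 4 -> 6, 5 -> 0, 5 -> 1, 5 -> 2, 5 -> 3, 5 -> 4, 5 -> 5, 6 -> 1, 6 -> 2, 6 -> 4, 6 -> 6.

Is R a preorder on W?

Reflexive: yes — every world is R-related to itself.
Transitive: no — 0 R 4 and 4 R 1, but not 0 R 1.
So R is not a preorder.

No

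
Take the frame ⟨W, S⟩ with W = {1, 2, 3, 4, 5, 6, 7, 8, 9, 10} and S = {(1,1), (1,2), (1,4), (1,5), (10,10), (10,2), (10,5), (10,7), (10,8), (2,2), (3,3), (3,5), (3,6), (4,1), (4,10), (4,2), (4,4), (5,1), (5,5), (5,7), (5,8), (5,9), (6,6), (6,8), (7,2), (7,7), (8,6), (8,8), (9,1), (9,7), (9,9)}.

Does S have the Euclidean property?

No

Euclidean: no — 1 S 2 and 1 S 4, but not 2 S 4.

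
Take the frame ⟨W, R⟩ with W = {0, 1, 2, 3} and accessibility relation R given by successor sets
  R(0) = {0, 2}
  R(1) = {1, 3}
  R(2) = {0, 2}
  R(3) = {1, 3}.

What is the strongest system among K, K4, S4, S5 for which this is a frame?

S5

Transitive (axiom 4): yes — every two-step R-path is closed by a direct edge.
Reflexive (axiom T): yes — every world is R-related to itself.
Euclidean (axiom 5): yes — any two successors of a common world are R-related.
So F validates K, K4, S4, S5. The strongest is S5.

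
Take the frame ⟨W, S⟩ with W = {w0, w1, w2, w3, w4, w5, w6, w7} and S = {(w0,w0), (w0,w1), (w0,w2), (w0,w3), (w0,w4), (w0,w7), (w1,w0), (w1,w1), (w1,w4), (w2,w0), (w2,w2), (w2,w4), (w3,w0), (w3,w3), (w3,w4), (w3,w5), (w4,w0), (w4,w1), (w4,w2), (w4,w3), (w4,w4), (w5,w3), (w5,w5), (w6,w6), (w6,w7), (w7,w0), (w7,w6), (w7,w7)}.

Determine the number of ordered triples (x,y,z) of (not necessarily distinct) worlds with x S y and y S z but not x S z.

26

Enumerating: (w0,w3,w5), (w0,w7,w6), (w1,w0,w2), (w1,w0,w3), (w1,w0,w7), (w1,w4,w2), (w1,w4,w3), (w2,w0,w1), (w2,w0,w3), (w2,w0,w7), (w2,w4,w1), (w2,w4,w3), … and 14 more.
Total: 26.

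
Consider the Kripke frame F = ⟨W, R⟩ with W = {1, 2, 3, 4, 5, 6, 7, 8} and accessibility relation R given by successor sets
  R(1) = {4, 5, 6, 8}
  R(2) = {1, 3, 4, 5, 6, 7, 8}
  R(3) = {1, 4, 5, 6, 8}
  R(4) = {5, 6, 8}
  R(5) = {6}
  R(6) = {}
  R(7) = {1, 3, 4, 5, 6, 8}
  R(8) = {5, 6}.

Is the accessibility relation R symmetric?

Symmetric: no — 1 R 4 but not 4 R 1.

No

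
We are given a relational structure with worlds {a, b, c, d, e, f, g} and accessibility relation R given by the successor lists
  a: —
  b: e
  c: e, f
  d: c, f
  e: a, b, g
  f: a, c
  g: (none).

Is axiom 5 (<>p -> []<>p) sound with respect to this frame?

No

By correspondence theory, 5 is valid on a frame iff R is Euclidean.
Euclidean: no — c R e and c R f, but not e R f.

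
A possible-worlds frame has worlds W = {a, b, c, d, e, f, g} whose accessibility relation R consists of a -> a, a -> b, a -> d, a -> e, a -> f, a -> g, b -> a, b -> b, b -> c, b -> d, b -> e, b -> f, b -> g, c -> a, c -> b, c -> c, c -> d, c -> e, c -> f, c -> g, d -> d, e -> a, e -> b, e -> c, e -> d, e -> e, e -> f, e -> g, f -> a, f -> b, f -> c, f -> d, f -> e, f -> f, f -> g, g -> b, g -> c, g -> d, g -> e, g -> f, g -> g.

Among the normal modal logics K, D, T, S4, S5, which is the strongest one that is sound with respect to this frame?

Serial (axiom D): yes — every world has a successor (e.g. a R a).
Reflexive (axiom T): yes — every world is R-related to itself.
Transitive (axiom 4): no — a R b and b R c, but not a R c.
Euclidean (axiom 5): no — a R d and a R b, but not d R b.
So F validates K, D, T; S4 would additionally require R to be transitive. The strongest is T.

T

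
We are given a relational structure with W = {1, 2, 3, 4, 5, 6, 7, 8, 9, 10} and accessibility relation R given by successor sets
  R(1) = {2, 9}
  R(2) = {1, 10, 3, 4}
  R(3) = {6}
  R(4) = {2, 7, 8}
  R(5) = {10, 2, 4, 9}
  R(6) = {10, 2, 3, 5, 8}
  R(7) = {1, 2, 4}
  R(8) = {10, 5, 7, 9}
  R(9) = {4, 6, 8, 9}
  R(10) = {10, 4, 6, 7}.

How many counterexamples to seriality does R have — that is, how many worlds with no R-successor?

R is serial; there are no such worlds.

0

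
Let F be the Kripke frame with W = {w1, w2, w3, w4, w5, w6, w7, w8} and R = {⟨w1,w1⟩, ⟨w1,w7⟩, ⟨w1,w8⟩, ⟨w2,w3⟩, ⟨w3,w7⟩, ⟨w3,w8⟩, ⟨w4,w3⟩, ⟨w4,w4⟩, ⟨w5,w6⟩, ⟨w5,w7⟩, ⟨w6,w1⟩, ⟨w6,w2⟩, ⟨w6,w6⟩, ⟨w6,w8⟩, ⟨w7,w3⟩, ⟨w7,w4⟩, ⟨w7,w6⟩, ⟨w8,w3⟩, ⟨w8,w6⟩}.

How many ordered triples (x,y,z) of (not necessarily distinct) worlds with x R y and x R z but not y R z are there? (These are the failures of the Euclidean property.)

33

Enumerating: (w1,w7,w1), (w1,w7,w7), (w1,w7,w8), (w1,w8,w1), (w1,w8,w7), (w1,w8,w8), (w2,w3,w3), (w3,w7,w7), (w3,w7,w8), (w3,w8,w7), (w3,w8,w8), (w4,w3,w3), … and 21 more.
Total: 33.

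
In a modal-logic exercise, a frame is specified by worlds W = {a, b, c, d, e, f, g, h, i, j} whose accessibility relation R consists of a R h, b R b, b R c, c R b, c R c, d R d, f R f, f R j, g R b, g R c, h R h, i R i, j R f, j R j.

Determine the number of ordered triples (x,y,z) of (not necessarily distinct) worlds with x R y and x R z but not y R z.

0

R is Euclidean; there are no such tuples.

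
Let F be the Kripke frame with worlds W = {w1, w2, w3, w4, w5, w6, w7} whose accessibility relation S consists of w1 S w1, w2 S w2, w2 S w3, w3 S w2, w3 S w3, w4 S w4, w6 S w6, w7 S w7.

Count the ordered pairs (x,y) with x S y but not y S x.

0

S is symmetric; there are no such tuples.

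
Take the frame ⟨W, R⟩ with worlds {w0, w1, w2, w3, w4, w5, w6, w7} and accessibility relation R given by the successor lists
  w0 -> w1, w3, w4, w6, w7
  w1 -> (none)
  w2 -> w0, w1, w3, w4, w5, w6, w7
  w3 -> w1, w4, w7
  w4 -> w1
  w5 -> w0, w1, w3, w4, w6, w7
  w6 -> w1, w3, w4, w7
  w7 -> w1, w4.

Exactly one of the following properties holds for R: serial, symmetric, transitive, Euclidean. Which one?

Serial: no — w1 has no R-successor.
Symmetric: no — w0 R w1 but not w1 R w0.
Transitive: yes — every two-step R-path is closed by a direct edge.
Euclidean: no — w0 R w1 and w0 R w3, but not w1 R w3.
Only transitive holds.

transitive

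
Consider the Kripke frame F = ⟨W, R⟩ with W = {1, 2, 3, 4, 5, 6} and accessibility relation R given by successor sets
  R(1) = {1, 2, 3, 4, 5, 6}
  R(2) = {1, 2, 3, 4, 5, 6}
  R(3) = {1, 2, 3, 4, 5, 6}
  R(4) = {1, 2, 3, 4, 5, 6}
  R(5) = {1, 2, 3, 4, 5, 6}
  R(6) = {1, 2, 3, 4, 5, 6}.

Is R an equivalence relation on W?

Reflexive: yes — every world is R-related to itself.
Symmetric: yes — every pair in R has its reverse in R.
Transitive: yes — every two-step R-path is closed by a direct edge.
So R is an equivalence relation.

Yes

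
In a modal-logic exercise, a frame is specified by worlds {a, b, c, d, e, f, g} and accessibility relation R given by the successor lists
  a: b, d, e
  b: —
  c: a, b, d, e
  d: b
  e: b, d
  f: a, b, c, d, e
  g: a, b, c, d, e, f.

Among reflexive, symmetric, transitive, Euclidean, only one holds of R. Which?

transitive

Reflexive: no — a is not related to itself.
Symmetric: no — a R b but not b R a.
Transitive: yes — every two-step R-path is closed by a direct edge.
Euclidean: no — a R b and a R d, but not b R d.
Only transitive holds.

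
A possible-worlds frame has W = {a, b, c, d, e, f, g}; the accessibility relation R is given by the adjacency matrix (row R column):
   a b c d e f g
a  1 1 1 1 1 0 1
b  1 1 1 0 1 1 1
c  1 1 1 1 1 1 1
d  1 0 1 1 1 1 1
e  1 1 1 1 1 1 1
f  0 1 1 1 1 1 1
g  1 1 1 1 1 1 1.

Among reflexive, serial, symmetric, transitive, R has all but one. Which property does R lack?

Reflexive: yes — every world is R-related to itself.
Serial: yes — every world has a successor (e.g. a R a).
Symmetric: yes — every pair in R has its reverse in R.
Transitive: no — a R b and b R f, but not a R f.
Only transitive fails.

transitive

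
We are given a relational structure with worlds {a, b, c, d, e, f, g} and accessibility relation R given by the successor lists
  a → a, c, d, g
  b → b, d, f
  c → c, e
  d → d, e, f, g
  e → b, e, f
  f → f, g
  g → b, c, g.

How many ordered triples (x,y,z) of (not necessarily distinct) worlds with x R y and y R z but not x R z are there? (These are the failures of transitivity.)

Enumerating: (a,c,e), (a,d,e), (a,d,f), (a,g,b), (b,d,e), (b,d,g), (b,f,g), (c,e,b), (c,e,f), (d,e,b), (d,g,b), (d,g,c), … and 7 more.
Total: 19.

19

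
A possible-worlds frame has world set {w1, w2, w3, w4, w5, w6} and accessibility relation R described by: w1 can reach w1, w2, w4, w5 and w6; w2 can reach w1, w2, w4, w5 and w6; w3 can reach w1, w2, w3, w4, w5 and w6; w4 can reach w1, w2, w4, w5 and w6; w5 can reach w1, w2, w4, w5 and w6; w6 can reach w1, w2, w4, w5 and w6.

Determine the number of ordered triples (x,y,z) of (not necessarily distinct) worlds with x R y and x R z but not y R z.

5

Enumerating: (w3,w1,w3), (w3,w2,w3), (w3,w4,w3), (w3,w5,w3), (w3,w6,w3).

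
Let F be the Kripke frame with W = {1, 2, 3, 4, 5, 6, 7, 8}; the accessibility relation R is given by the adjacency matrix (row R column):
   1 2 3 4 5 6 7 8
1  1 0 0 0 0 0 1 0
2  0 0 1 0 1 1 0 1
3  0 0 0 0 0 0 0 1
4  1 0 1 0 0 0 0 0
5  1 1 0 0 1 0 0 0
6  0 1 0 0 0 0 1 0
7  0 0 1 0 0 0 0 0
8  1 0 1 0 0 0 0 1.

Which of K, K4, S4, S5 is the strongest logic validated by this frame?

Transitive (axiom 4): no — 1 R 7 and 7 R 3, but not 1 R 3.
Reflexive (axiom T): no — 2 is not related to itself.
Euclidean (axiom 5): no — 2 R 3 and 2 R 5, but not 3 R 5.
So F validates K; K4 would additionally require R to be transitive. The strongest is K.

K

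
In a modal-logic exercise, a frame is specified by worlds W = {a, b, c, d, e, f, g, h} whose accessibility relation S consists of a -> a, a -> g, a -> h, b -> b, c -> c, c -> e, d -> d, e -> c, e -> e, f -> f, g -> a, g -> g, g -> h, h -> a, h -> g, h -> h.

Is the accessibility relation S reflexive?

Reflexive: yes — every world is S-related to itself.

Yes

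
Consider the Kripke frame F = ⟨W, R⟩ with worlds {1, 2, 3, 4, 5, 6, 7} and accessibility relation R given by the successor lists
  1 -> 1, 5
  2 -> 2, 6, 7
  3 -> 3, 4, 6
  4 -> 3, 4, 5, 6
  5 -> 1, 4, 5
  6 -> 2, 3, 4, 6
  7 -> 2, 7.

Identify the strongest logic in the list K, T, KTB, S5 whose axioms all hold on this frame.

KTB

Reflexive (axiom T): yes — every world is R-related to itself.
Symmetric (axiom B): yes — every pair in R has its reverse in R.
Euclidean (axiom 5): no — 2 R 6 and 2 R 7, but not 6 R 7.
So F validates K, T, KTB; S5 would additionally require R to be Euclidean. The strongest is KTB.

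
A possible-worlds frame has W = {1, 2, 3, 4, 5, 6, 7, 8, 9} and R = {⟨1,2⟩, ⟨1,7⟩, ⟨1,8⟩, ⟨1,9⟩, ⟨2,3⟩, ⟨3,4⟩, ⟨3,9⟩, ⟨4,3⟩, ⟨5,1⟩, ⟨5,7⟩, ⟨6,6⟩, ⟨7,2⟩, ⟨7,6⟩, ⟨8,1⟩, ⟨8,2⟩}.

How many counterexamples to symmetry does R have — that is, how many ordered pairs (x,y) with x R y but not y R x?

10

Enumerating: (1,2), (1,7), (1,9), (2,3), (3,9), (5,1), (5,7), (7,2), (7,6), (8,2).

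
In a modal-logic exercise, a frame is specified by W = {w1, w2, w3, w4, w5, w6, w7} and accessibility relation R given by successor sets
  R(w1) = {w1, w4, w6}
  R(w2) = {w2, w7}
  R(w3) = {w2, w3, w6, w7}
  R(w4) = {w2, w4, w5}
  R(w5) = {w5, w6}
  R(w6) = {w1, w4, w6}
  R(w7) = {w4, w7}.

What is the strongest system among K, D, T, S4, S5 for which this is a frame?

T

Serial (axiom D): yes — every world has a successor (e.g. w1 R w1).
Reflexive (axiom T): yes — every world is R-related to itself.
Transitive (axiom 4): no — w1 R w4 and w4 R w2, but not w1 R w2.
Euclidean (axiom 5): no — w1 R w4 and w1 R w6, but not w4 R w6.
So F validates K, D, T; S4 would additionally require R to be transitive. The strongest is T.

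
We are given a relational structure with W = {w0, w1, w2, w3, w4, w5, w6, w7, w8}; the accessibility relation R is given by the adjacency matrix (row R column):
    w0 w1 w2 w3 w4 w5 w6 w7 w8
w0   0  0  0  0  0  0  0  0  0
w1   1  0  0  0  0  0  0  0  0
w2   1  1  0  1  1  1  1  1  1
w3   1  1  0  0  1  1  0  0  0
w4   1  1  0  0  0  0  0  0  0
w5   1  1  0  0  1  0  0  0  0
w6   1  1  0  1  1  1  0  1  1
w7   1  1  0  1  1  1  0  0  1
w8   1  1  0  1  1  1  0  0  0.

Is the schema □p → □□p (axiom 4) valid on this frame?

Yes

By correspondence theory, 4 is valid on a frame iff R is transitive.
Transitive: yes — every two-step R-path is closed by a direct edge.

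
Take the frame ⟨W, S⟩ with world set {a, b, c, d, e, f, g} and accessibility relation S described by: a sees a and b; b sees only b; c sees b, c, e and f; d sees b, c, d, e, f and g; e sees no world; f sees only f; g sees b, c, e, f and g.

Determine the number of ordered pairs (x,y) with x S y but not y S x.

Enumerating: (a,b), (c,b), (c,e), (c,f), (d,b), (d,c), (d,e), (d,f), (d,g), (g,b), (g,c), (g,e), (g,f).

13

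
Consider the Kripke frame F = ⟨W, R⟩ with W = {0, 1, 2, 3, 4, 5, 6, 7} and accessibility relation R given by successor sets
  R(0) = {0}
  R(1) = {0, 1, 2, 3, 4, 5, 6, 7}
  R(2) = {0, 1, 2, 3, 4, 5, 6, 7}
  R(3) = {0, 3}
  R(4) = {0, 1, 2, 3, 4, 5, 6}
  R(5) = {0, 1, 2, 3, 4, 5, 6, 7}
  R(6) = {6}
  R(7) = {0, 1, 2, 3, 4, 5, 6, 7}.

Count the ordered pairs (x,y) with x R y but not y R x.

17

Enumerating: (1,0), (1,3), (1,6), (2,0), (2,3), (2,6), (3,0), (4,0), (4,3), (4,6), (5,0), (5,3), (5,6), (7,0), (7,3), (7,4), (7,6).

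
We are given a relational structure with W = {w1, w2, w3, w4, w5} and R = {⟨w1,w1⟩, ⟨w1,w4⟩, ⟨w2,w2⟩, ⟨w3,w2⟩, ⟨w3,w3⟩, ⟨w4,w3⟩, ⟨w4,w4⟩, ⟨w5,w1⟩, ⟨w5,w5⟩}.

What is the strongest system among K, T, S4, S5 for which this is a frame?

Reflexive (axiom T): yes — every world is R-related to itself.
Transitive (axiom 4): no — w1 R w4 and w4 R w3, but not w1 R w3.
Euclidean (axiom 5): no — w1 R w4 and w1 R w1, but not w4 R w1.
So F validates K, T; S4 would additionally require R to be transitive. The strongest is T.

T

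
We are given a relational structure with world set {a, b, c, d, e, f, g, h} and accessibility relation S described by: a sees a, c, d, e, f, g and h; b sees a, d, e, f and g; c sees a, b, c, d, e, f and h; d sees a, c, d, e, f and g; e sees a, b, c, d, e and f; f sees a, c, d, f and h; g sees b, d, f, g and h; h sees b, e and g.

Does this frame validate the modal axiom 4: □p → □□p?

The schema 4 characterises exactly the transitive frames.
Transitive: no — a S c and c S b, but not a S b.

No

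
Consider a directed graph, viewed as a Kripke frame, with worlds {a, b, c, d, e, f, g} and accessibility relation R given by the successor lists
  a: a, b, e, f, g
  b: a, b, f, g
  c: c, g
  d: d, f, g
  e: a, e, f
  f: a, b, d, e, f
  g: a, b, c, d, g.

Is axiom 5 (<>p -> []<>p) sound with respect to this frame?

By correspondence theory, 5 is valid on a frame iff R is Euclidean.
Euclidean: no — a R b and a R e, but not b R e.

No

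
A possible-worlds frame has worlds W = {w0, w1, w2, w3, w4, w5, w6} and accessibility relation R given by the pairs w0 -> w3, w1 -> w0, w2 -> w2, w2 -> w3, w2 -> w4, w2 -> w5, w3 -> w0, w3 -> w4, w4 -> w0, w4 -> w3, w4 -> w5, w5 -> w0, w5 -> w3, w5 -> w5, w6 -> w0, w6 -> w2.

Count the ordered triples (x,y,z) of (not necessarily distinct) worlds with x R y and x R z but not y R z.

Enumerating: (w0,w3,w3), (w1,w0,w0), (w2,w3,w2), (w2,w3,w3), (w2,w3,w5), (w2,w4,w2), (w2,w4,w4), (w2,w5,w2), (w2,w5,w4), (w3,w0,w0), (w3,w0,w4), (w3,w4,w4), … and 11 more.
Total: 23.

23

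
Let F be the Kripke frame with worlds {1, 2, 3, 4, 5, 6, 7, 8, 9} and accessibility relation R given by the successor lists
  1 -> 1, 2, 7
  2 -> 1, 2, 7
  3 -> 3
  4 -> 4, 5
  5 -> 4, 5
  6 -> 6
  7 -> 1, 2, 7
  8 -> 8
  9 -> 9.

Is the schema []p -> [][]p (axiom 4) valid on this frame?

Yes

By correspondence theory, 4 is valid on a frame iff R is transitive.
Transitive: yes — every two-step R-path is closed by a direct edge.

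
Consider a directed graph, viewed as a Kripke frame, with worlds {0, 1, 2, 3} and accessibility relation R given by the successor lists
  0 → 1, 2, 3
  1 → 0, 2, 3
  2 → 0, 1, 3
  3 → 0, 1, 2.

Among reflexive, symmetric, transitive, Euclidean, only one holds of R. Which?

symmetric

Reflexive: no — 0 is not related to itself.
Symmetric: yes — every pair in R has its reverse in R.
Transitive: no — 0 R 1 and 1 R 0, but not 0 R 0.
Euclidean: no — 0 R 1 and 0 R 1, but not 1 R 1.
Only symmetric holds.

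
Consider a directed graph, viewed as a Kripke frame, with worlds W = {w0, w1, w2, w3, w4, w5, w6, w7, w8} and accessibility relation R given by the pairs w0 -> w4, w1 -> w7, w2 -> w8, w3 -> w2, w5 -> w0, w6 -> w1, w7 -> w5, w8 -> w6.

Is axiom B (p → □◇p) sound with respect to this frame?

No

Axiom B corresponds to the accessibility relation being symmetric.
Symmetric: no — w0 R w4 but not w4 R w0.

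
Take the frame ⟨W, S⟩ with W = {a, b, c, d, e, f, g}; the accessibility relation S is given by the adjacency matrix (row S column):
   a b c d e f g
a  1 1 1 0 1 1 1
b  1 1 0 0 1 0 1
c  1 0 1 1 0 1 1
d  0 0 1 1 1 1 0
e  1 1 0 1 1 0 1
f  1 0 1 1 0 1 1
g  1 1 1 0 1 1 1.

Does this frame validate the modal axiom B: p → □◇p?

Axiom B corresponds to the accessibility relation being symmetric.
Symmetric: yes — every pair in S has its reverse in S.

Yes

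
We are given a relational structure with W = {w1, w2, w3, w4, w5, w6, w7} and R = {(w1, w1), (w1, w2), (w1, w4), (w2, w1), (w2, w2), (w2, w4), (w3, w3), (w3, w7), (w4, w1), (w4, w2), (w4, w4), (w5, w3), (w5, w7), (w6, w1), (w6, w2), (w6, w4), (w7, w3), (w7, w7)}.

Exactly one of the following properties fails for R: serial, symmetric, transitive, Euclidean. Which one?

Serial: yes — every world has a successor (e.g. w1 R w1).
Symmetric: no — w5 R w3 but not w3 R w5.
Transitive: yes — every two-step R-path is closed by a direct edge.
Euclidean: yes — any two successors of a common world are R-related.
Only symmetric fails.

symmetric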